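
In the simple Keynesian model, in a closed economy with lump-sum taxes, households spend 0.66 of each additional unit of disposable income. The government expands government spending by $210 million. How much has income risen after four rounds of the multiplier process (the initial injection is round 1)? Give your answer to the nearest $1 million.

$500 million

Round 1 adds ΔG = $210 million; each later round is MPC = 0.66 times the previous.
After 4 rounds: 210 + 138.6 + 91.476 + 60.37416 = ΔG·(1 − c^4)/(1 − c) = 210 × (1 − 0.18974736)/0.34 ≈ $500 million.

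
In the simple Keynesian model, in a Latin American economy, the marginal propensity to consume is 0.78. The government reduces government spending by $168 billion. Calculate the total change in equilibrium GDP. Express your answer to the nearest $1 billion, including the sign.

Expenditure multiplier = 1/(1 − MPC) = 1/(1 − 0.78) = 1/0.22 ≈ 4.545.
ΔY = k × ΔG = (−$168 billion) / 0.22 ≈ −$764 billion.

−$764 billion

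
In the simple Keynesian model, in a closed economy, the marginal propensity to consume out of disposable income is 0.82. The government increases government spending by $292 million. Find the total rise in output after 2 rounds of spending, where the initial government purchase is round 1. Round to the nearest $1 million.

Round 1 adds ΔG = $292 million; each later round is MPC = 0.82 times the previous.
After 2 rounds: 292 + 239.44 = ΔG·(1 − c^2)/(1 − c) = 292 × (1 − 0.6724)/0.18 ≈ $531 million.

$531 million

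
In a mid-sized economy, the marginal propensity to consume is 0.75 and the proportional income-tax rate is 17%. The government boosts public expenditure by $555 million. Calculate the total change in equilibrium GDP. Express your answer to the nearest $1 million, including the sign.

+$1,470 million

Expenditure multiplier = 1/(1 − c(1−t)) = 1/(1 − 0.75×0.83) = 1/0.3775 ≈ 2.649.
ΔY = k × ΔG = (+$555 million) / 0.3775 ≈ +$1,470 million.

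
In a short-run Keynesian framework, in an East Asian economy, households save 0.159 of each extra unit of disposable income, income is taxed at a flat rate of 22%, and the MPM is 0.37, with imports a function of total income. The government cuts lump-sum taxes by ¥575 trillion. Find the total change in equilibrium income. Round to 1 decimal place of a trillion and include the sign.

MPC = 1 − MPS = 1 − 0.159 = 0.841.
A lump-sum tax change of −¥575 trillion shifts disposable income by +¥575 trillion; first-round consumption changes by −c × ΔT = −0.841 × (−¥575 trillion) = +¥483.575 trillion.
Expenditure multiplier = 1/(1 − c(1−t) + m) = 1/(1 − 0.841×0.78 + 0.37) = 1/0.71402 ≈ 1.401.
The tax multiplier is −c × k ≈ −1.178, so ΔY = k × (−c·ΔT) = (+¥483.575 trillion) / 0.71402 ≈ +¥677.3 trillion.

+¥677.3 trillion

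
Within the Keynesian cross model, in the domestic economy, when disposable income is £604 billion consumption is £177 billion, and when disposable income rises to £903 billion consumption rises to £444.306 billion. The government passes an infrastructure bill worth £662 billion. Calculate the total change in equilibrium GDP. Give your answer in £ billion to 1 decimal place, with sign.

+£6,245.3 billion

MPC = ΔC/ΔYd = (444.306 − 177)/(903 − 604) = 267.306/299 = 0.894.
Expenditure multiplier = 1/(1 − MPC) = 1/(1 − 0.894) = 1/0.106 ≈ 9.434.
ΔY = k × ΔG = (+£662 billion) / 0.106 ≈ +£6,245.3 billion.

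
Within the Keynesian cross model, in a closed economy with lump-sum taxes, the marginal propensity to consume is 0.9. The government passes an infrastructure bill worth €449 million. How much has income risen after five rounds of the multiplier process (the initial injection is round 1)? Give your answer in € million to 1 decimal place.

Round 1 adds ΔG = €449 million; each later round is MPC = 0.9 times the previous.
After 5 rounds: 449 + 404.1 + 363.69 + 327.321 + 294.5889 = ΔG·(1 − c^5)/(1 − c) = 449 × (1 − 0.59049)/0.1 ≈ €1,838.7 million.

€1,838.7 million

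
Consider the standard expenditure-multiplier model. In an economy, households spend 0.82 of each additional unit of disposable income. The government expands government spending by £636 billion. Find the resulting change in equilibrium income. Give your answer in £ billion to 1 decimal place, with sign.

Expenditure multiplier = 1/(1 − MPC) = 1/(1 − 0.82) = 1/0.18 ≈ 5.556.
ΔY = k × ΔG = (+£636 billion) / 0.18 ≈ +£3,533.3 billion.

+£3,533.3 billion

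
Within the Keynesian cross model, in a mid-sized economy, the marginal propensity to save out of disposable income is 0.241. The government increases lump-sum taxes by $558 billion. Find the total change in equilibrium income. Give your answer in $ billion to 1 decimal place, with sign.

−$1,757.4 billion

MPC = 1 − MPS = 1 − 0.241 = 0.759.
A lump-sum tax change of +$558 billion shifts disposable income by −$558 billion; first-round consumption changes by −c × ΔT = −0.759 × (+$558 billion) = −$423.522 billion.
Expenditure multiplier = 1/(1 − MPC) = 1/(1 − 0.759) = 1/0.241 ≈ 4.149.
The tax multiplier is −c × k ≈ −3.149, so ΔY = k × (−c·ΔT) = (−$423.522 billion) / 0.241 ≈ −$1,757.4 billion.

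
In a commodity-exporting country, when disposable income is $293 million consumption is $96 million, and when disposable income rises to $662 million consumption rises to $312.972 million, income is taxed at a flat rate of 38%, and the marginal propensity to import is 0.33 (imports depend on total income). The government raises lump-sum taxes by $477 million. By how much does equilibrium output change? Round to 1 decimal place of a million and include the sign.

MPC = ΔC/ΔYd = (312.972 − 96)/(662 − 293) = 216.972/369 = 0.588.
A lump-sum tax change of +$477 million shifts disposable income by −$477 million; first-round consumption changes by −c × ΔT = −0.588 × (+$477 million) = −$280.476 million.
Expenditure multiplier = 1/(1 − c(1−t) + m) = 1/(1 − 0.588×0.62 + 0.33) = 1/0.96544 ≈ 1.036.
The tax multiplier is −c × k ≈ −0.609, so ΔY = k × (−c·ΔT) = (−$280.476 million) / 0.96544 ≈ −$290.5 million.

−$290.5 million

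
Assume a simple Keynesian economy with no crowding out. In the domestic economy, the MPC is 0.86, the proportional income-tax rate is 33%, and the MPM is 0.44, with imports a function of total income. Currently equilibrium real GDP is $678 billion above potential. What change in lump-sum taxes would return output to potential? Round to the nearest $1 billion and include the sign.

Spending multiplier = 1/(1 − c(1−t) + m) = 1/(1 − 0.86×0.67 + 0.44) = 1/0.8638 ≈ 1.158.
Tax multiplier = −c·k = −0.86/0.8638 ≈ −0.996. Need ΔY = −$678 billion, so ΔT = ΔY/(−c·k) = −(−$678 billion) × 0.8638 / 0.86 ≈ +$681 billion.
The government should raise lump-sum taxes by $681 billion.

+$681 billion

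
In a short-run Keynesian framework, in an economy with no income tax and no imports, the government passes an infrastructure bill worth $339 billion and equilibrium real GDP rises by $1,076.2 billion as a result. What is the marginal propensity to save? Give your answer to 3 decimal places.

0.315

Implied spending multiplier k = ΔY/ΔG = 1,076.2/339 ≈ 3.1746.
Since k = 1/(1 − MPC), MPC = 1 − 1/k = 1 − ΔG/ΔY = 1 − 339/1,076.2 ≈ 0.685.
MPS = 1 − MPC = 0.315.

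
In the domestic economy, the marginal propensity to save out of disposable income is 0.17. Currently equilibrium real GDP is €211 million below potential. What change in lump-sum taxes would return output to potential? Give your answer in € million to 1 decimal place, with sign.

MPC = 1 − MPS = 1 − 0.17 = 0.83.
Spending multiplier = 1/(1 − MPC) = 1/(1 − 0.83) = 1/0.17 ≈ 5.882.
Tax multiplier = −c·k = −0.83/0.17 ≈ −4.882. Need ΔY = +€211 million, so ΔT = ΔY/(−c·k) = −(+€211 million) × 0.17 / 0.83 ≈ −€43.2 million.
The government should cut lump-sum taxes by €43.2 million.

−€43.2 million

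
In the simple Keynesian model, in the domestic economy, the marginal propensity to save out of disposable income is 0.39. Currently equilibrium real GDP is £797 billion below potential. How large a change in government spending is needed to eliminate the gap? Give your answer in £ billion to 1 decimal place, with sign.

MPC = 1 − MPS = 1 − 0.39 = 0.61.
Spending multiplier = 1/(1 − MPC) = 1/(1 − 0.61) = 1/0.39 ≈ 2.564.
Need ΔY = +£797 billion, so ΔG = ΔY/k = (+£797 billion) × 0.39 ≈ +£310.8 billion.
The government should increase government spending by £310.8 billion.

+£310.8 billion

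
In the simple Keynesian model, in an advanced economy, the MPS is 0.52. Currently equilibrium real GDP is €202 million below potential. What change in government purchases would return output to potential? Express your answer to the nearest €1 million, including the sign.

+€105 million

MPC = 1 − MPS = 1 − 0.52 = 0.48.
Spending multiplier = 1/(1 − MPC) = 1/(1 − 0.48) = 1/0.52 ≈ 1.923.
Need ΔY = +€202 million, so ΔG = ΔY/k = (+€202 million) × 0.52 ≈ +€105 million.
The government should increase government purchases by €105 million.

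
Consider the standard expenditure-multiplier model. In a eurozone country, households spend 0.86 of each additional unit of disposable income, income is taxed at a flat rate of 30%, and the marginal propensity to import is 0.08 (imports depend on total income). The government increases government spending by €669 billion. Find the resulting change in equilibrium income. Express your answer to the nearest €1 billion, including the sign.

+€1,400 billion

Expenditure multiplier = 1/(1 − c(1−t) + m) = 1/(1 − 0.86×0.7 + 0.08) = 1/0.478 ≈ 2.092.
ΔY = k × ΔG = (+€669 billion) / 0.478 ≈ +€1,400 billion.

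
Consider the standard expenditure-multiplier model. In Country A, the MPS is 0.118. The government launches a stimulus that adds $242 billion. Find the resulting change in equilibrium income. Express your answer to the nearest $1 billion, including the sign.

MPC = 1 − MPS = 1 − 0.118 = 0.882.
Spending multiplier = 1/(1 − MPC) = 1/(1 − 0.882) = 1/0.118 ≈ 8.475.
ΔY = k × ΔG = (+$242 billion) / 0.118 ≈ +$2,051 billion.

+$2,051 billion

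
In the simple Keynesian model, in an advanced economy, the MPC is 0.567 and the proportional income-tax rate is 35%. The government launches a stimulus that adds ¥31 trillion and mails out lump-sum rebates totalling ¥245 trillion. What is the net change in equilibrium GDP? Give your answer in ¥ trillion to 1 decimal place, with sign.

+¥269.1 trillion

Expenditure multiplier = 1/(1 − c(1−t)) = 1/(1 − 0.567×0.65) = 1/0.63145 ≈ 1.584.
ΔG contributes k·ΔG = (+¥31 trillion) / 0.63145 ≈ +¥49.1 trillion.
ΔT of −¥245 trillion changes first-round spending by −c·ΔT = +¥138.915 trillion, contributing k·(−c·ΔT) = (+¥138.915 trillion) / 0.63145 ≈ +¥220 trillion.
Net ΔY = k(ΔG − c·ΔT) = (+¥169.915 trillion) / 0.63145 ≈ +¥269.1 trillion.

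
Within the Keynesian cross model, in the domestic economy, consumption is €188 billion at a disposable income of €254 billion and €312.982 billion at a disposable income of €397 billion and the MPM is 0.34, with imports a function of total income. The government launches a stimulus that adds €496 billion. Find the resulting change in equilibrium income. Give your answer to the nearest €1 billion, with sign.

+€1,064 billion

MPC = ΔC/ΔYd = (312.982 − 188)/(397 − 254) = 124.982/143 = 0.874.
Expenditure multiplier = 1/(1 − c + m) = 1/(1 − 0.874 + 0.34) = 1/0.466 ≈ 2.146.
ΔY = k × ΔG = (+€496 billion) / 0.466 ≈ +€1,064 billion.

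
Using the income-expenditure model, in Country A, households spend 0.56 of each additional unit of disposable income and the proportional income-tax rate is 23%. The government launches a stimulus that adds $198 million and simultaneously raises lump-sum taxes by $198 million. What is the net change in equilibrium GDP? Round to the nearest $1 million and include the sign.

Expenditure multiplier = 1/(1 − c(1−t)) = 1/(1 − 0.56×0.77) = 1/0.5688 ≈ 1.758.
ΔG contributes k·ΔG = (+$198 million) / 0.5688 ≈ +$348.1 million.
ΔT of +$198 million changes first-round spending by −c·ΔT = −$110.88 million, contributing k·(−c·ΔT) = (−$110.88 million) / 0.5688 ≈ −$194.9 million.
Net ΔY = k(ΔG − c·ΔT) = (+$87.12 million) / 0.5688 ≈ +$153 million.

+$153 million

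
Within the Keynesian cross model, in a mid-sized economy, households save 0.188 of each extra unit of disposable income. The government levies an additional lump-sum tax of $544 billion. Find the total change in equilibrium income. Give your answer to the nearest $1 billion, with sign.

−$2,350 billion

MPC = 1 − MPS = 1 − 0.188 = 0.812.
A lump-sum tax change of +$544 billion shifts disposable income by −$544 billion; first-round consumption changes by −c × ΔT = −0.812 × (+$544 billion) = −$441.728 billion.
Expenditure multiplier = 1/(1 − MPC) = 1/(1 − 0.812) = 1/0.188 ≈ 5.319.
The tax multiplier is −c × k ≈ −4.319, so ΔY = k × (−c·ΔT) = (−$441.728 billion) / 0.188 ≈ −$2,350 billion.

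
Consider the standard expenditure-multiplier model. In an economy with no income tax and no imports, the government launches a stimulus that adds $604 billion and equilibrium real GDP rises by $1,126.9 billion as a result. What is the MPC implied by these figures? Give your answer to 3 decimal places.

0.464

Implied spending multiplier k = ΔY/ΔG = 1,126.9/604 ≈ 1.8657.
Since k = 1/(1 − MPC), MPC = 1 − 1/k = 1 − ΔG/ΔY = 1 − 604/1,126.9 ≈ 0.464.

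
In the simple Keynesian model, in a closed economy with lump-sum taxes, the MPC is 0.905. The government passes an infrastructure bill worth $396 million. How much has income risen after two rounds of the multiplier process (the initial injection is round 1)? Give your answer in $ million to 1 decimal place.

Round 1 adds ΔG = $396 million; each later round is MPC = 0.905 times the previous.
After 2 rounds: 396 + 358.38 = ΔG·(1 − c^2)/(1 − c) = 396 × (1 − 0.819025)/0.095 ≈ $754.4 million.

$754.4 million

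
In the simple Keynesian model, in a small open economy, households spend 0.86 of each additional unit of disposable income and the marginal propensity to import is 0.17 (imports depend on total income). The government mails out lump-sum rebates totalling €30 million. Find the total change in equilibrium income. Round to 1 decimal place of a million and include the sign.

A lump-sum tax change of −€30 million shifts disposable income by +€30 million; first-round consumption changes by −c × ΔT = −0.86 × (−€30 million) = +€25.8 million.
Expenditure multiplier = 1/(1 − c + m) = 1/(1 − 0.86 + 0.17) = 1/0.31 ≈ 3.226.
The tax multiplier is −c × k ≈ −2.774, so ΔY = k × (−c·ΔT) = (+€25.8 million) / 0.31 ≈ +€83.2 million.

+€83.2 million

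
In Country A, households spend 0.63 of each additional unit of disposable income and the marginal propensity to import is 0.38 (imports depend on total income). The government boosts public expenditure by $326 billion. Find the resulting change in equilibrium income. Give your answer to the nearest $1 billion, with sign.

+$435 billion

Expenditure multiplier = 1/(1 − c + m) = 1/(1 − 0.63 + 0.38) = 1/0.75 ≈ 1.333.
ΔY = k × ΔG = (+$326 billion) / 0.75 ≈ +$435 billion.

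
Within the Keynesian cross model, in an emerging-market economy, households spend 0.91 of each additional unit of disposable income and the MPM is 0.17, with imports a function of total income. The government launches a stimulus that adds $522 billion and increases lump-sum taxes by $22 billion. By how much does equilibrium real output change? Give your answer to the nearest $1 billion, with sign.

+$1,931 billion

Expenditure multiplier = 1/(1 − c + m) = 1/(1 − 0.91 + 0.17) = 1/0.26 ≈ 3.846.
ΔG contributes k·ΔG = (+$522 billion) / 0.26 ≈ +$2,007.7 billion.
ΔT of +$22 billion changes first-round spending by −c·ΔT = −$20.02 billion, contributing k·(−c·ΔT) = (−$20.02 billion) / 0.26 = −$77 billion.
Net ΔY = k(ΔG − c·ΔT) = (+$501.98 billion) / 0.26 ≈ +$1,931 billion.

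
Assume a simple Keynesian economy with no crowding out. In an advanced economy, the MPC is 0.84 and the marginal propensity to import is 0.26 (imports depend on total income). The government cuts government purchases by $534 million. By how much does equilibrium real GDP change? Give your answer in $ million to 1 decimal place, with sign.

Government-spending multiplier = 1/(1 − c + m) = 1/(1 − 0.84 + 0.26) = 1/0.42 ≈ 2.381.
ΔY = k × ΔG = (−$534 million) / 0.42 ≈ −$1,271.4 million.

−$1,271.4 million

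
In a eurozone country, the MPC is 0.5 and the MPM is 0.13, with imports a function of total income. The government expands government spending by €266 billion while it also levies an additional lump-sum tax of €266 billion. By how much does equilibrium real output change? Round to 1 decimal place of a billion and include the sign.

Expenditure multiplier = 1/(1 − c + m) = 1/(1 − 0.5 + 0.13) = 1/0.63 ≈ 1.587.
ΔG contributes k·ΔG = (+€266 billion) / 0.63 ≈ +€422.2 billion.
ΔT of +€266 billion changes first-round spending by −c·ΔT = −€133 billion, contributing k·(−c·ΔT) = (−€133 billion) / 0.63 ≈ −€211.1 billion.
Net ΔY = k(ΔG − c·ΔT) = (+€133 billion) / 0.63 ≈ +€211.1 billion.

+€211.1 billion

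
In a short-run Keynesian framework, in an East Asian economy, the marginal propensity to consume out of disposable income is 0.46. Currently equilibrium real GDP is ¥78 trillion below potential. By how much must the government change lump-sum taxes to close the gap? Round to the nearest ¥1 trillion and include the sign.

−¥92 trillion

Spending multiplier = 1/(1 − MPC) = 1/(1 − 0.46) = 1/0.54 ≈ 1.852.
Tax multiplier = −c·k = −0.46/0.54 ≈ −0.852. Need ΔY = +¥78 trillion, so ΔT = ΔY/(−c·k) = −(+¥78 trillion) × 0.54 / 0.46 ≈ −¥92 trillion.
The government should cut lump-sum taxes by ¥92 trillion.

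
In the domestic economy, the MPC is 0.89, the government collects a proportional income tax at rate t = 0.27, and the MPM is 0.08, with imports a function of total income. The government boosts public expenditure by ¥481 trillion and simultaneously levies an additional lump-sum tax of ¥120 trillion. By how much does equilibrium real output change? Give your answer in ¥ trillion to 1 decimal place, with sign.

+¥869.6 trillion

Expenditure multiplier = 1/(1 − c(1−t) + m) = 1/(1 − 0.89×0.73 + 0.08) = 1/0.4303 ≈ 2.324.
ΔG contributes k·ΔG = (+¥481 trillion) / 0.4303 ≈ +¥1,117.8 trillion.
ΔT of +¥120 trillion changes first-round spending by −c·ΔT = −¥106.8 trillion, contributing k·(−c·ΔT) = (−¥106.8 trillion) / 0.4303 ≈ −¥248.2 trillion.
Net ΔY = k(ΔG − c·ΔT) = (+¥374.2 trillion) / 0.4303 ≈ +¥869.6 trillion.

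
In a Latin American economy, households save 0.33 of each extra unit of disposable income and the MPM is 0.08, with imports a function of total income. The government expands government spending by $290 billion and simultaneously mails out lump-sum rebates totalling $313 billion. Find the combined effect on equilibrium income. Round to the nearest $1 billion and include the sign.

MPC = 1 − MPS = 1 − 0.33 = 0.67.
Expenditure multiplier = 1/(1 − c + m) = 1/(1 − 0.67 + 0.08) = 1/0.41 ≈ 2.439.
ΔG contributes k·ΔG = (+$290 billion) / 0.41 ≈ +$707.3 billion.
ΔT of −$313 billion changes first-round spending by −c·ΔT = +$209.71 billion, contributing k·(−c·ΔT) = (+$209.71 billion) / 0.41 ≈ +$511.5 billion.
Net ΔY = k(ΔG − c·ΔT) = (+$499.71 billion) / 0.41 ≈ +$1,219 billion.

+$1,219 billion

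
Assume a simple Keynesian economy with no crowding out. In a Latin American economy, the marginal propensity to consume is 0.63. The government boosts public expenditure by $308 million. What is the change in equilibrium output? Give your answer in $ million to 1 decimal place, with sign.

Spending multiplier = 1/(1 − MPC) = 1/(1 − 0.63) = 1/0.37 ≈ 2.703.
ΔY = k × ΔG = (+$308 million) / 0.37 ≈ +$832.4 million.

+$832.4 million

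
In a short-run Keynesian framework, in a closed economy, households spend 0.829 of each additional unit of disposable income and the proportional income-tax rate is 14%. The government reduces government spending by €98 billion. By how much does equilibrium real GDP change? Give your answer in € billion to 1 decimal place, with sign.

−€341.4 billion

Expenditure multiplier = 1/(1 − c(1−t)) = 1/(1 − 0.829×0.86) = 1/0.28706 ≈ 3.484.
ΔY = k × ΔG = (−€98 billion) / 0.28706 ≈ −€341.4 billion.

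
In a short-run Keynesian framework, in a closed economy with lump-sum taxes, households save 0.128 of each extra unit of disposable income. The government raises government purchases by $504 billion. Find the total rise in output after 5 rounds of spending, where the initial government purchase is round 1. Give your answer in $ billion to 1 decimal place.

MPC = 1 − MPS = 1 − 0.128 = 0.872.
Round 1 adds ΔG = $504 billion; each later round is MPC = 0.872 times the previous.
After 5 rounds: 504 + 439.488 + 383.233536 + 334.179643392 + 291.404649037824 = ΔG·(1 − c^5)/(1 − c) = 504 × (1 − 0.504176297541632)/0.128 ≈ $1,952.3 billion.

$1,952.3 billion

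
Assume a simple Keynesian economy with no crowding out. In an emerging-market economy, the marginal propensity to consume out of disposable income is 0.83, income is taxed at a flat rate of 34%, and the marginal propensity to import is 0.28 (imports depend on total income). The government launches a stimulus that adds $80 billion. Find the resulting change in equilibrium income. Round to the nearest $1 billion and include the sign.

+$109 billion

Government-spending multiplier = 1/(1 − c(1−t) + m) = 1/(1 − 0.83×0.66 + 0.28) = 1/0.7322 ≈ 1.366.
ΔY = k × ΔG = (+$80 billion) / 0.7322 ≈ +$109 billion.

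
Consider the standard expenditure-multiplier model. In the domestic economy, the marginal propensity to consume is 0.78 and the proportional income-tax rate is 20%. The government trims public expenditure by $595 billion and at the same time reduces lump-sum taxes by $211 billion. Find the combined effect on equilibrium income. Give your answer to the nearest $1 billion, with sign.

−$1,145 billion

Expenditure multiplier = 1/(1 − c(1−t)) = 1/(1 − 0.78×0.8) = 1/0.376 ≈ 2.66.
ΔG contributes k·ΔG = (−$595 billion) / 0.376 ≈ −$1,582.4 billion.
ΔT of −$211 billion changes first-round spending by −c·ΔT = +$164.58 billion, contributing k·(−c·ΔT) = (+$164.58 billion) / 0.376 ≈ +$437.7 billion.
Net ΔY = k(ΔG − c·ΔT) = (−$430.42 billion) / 0.376 ≈ −$1,145 billion.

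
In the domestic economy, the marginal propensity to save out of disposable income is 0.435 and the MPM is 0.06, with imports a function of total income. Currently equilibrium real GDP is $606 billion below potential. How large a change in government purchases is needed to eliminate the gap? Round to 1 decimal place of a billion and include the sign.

+$300.0 billion

MPC = 1 − MPS = 1 − 0.435 = 0.565.
Spending multiplier = 1/(1 − c + m) = 1/(1 − 0.565 + 0.06) = 1/0.495 ≈ 2.02.
Need ΔY = +$606 billion, so ΔG = ΔY/k = (+$606 billion) × 0.495 ≈ +$300 billion.
The government should increase government purchases by $300 billion.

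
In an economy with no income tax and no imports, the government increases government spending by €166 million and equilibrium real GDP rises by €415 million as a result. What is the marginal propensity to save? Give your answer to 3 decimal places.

Implied spending multiplier k = ΔY/ΔG = 415/166 = 2.5.
Since k = 1/(1 − MPC), MPC = 1 − 1/k = 1 − ΔG/ΔY = 1 − 166/415 = 0.600.
MPS = 1 − MPC = 0.400.

0.400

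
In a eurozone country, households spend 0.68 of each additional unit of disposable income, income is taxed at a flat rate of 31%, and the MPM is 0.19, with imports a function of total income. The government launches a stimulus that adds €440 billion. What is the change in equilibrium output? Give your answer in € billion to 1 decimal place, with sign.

Government-spending multiplier = 1/(1 − c(1−t) + m) = 1/(1 − 0.68×0.69 + 0.19) = 1/0.7208 ≈ 1.387.
ΔY = k × ΔG = (+€440 billion) / 0.7208 ≈ +€610.4 billion.

+€610.4 billion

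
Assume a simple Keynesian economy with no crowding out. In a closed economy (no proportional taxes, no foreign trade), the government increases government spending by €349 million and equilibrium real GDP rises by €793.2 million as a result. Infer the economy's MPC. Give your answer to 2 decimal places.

Implied spending multiplier k = ΔY/ΔG = 793.2/349 ≈ 2.2728.
Since k = 1/(1 − MPC), MPC = 1 − 1/k = 1 − ΔG/ΔY = 1 − 349/793.2 ≈ 0.56.

0.56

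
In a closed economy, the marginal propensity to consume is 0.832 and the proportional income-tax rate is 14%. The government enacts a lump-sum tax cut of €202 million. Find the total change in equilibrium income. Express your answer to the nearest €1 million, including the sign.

+€591 million

A lump-sum tax change of −€202 million shifts disposable income by +€202 million; first-round consumption changes by −c × ΔT = −0.832 × (−€202 million) = +€168.064 million.
Expenditure multiplier = 1/(1 − c(1−t)) = 1/(1 − 0.832×0.86) = 1/0.28448 ≈ 3.515.
The tax multiplier is −c × k ≈ −2.925, so ΔY = k × (−c·ΔT) = (+€168.064 million) / 0.28448 ≈ +€591 million.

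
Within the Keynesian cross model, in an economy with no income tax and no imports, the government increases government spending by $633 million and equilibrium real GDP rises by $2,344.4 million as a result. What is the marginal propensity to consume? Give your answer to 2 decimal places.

0.73

Implied spending multiplier k = ΔY/ΔG = 2,344.4/633 ≈ 3.7036.
Since k = 1/(1 − MPC), MPC = 1 − 1/k = 1 − ΔG/ΔY = 1 − 633/2,344.4 ≈ 0.73.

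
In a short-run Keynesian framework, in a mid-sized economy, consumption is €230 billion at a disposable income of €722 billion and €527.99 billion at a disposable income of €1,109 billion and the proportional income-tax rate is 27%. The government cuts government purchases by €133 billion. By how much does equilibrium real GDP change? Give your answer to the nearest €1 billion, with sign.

−€304 billion

MPC = ΔC/ΔYd = (527.99 − 230)/(1,109 − 722) = 297.99/387 = 0.77.
Spending multiplier = 1/(1 − c(1−t)) = 1/(1 − 0.77×0.73) = 1/0.4379 ≈ 2.284.
ΔY = k × ΔG = (−€133 billion) / 0.4379 ≈ −€304 billion.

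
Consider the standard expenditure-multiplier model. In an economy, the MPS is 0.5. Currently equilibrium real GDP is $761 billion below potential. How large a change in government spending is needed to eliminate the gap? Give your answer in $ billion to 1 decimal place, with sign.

+$380.5 billion

MPC = 1 − MPS = 1 − 0.5 = 0.5.
Spending multiplier = 1/(1 − MPC) = 1/(1 − 0.5) = 1/0.5 = 2.
Need ΔY = +$761 billion, so ΔG = ΔY/k = (+$761 billion) × 0.5 = +$380.5 billion.
The government should increase government spending by $380.5 billion.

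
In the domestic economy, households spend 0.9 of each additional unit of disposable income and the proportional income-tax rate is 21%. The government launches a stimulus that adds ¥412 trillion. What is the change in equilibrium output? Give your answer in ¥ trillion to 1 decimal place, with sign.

Government-spending multiplier = 1/(1 − c(1−t)) = 1/(1 − 0.9×0.79) = 1/0.289 ≈ 3.46.
ΔY = k × ΔG = (+¥412 trillion) / 0.289 ≈ +¥1,425.6 trillion.

+¥1,425.6 trillion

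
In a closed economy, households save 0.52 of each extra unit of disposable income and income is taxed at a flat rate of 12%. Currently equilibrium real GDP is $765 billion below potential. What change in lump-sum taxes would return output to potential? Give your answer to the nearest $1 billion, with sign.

MPC = 1 − MPS = 1 − 0.52 = 0.48.
Spending multiplier = 1/(1 − c(1−t)) = 1/(1 − 0.48×0.88) = 1/0.5776 ≈ 1.731.
Tax multiplier = −c·k = −0.48/0.5776 ≈ −0.831. Need ΔY = +$765 billion, so ΔT = ΔY/(−c·k) = −(+$765 billion) × 0.5776 / 0.48 ≈ −$921 billion.
The government should cut lump-sum taxes by $921 billion.

−$921 billion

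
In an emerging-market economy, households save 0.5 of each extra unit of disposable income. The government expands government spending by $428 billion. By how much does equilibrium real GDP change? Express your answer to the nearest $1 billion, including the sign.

MPC = 1 − MPS = 1 − 0.5 = 0.5.
Spending multiplier = 1/(1 − MPC) = 1/(1 − 0.5) = 1/0.5 = 2.
ΔY = k × ΔG = (+$428 billion) / 0.5 = +$856 billion.

+$856 billion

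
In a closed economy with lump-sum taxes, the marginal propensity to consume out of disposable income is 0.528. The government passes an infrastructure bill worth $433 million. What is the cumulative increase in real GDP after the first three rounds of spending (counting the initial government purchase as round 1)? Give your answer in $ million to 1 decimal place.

$782.3 million

Round 1 adds ΔG = $433 million; each later round is MPC = 0.528 times the previous.
After 3 rounds: 433 + 228.624 + 120.713472 = ΔG·(1 − c^3)/(1 − c) = 433 × (1 − 0.147197952)/0.472 ≈ $782.3 million.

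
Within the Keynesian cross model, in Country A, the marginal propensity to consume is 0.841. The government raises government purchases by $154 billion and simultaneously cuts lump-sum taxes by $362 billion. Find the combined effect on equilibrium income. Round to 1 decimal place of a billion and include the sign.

+$2,883.3 billion

Expenditure multiplier = 1/(1 − MPC) = 1/(1 − 0.841) = 1/0.159 ≈ 6.289.
ΔG contributes k·ΔG = (+$154 billion) / 0.159 ≈ +$968.6 billion.
ΔT of −$362 billion changes first-round spending by −c·ΔT = +$304.442 billion, contributing k·(−c·ΔT) = (+$304.442 billion) / 0.159 ≈ +$1,914.7 billion.
Net ΔY = k(ΔG − c·ΔT) = (+$458.442 billion) / 0.159 ≈ +$2,883.3 billion.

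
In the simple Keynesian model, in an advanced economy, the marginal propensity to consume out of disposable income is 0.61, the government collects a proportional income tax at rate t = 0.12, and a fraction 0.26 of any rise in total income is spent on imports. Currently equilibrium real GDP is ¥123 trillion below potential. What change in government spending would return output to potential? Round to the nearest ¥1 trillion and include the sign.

Spending multiplier = 1/(1 − c(1−t) + m) = 1/(1 − 0.61×0.88 + 0.26) = 1/0.7232 ≈ 1.383.
Need ΔY = +¥123 trillion, so ΔG = ΔY/k = (+¥123 trillion) × 0.7232 ≈ +¥89 trillion.
The government should increase government spending by ¥89 trillion.

+¥89 trillion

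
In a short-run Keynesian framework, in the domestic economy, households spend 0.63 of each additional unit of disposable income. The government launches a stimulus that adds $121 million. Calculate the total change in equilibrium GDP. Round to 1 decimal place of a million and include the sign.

+$327.0 million

Expenditure multiplier = 1/(1 − MPC) = 1/(1 − 0.63) = 1/0.37 ≈ 2.703.
ΔY = k × ΔG = (+$121 million) / 0.37 ≈ +$327 million.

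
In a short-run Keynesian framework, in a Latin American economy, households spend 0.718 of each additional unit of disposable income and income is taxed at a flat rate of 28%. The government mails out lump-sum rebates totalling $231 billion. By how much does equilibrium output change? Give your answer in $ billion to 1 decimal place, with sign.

+$343.4 billion

A lump-sum tax change of −$231 billion shifts disposable income by +$231 billion; first-round consumption changes by −c × ΔT = −0.718 × (−$231 billion) = +$165.858 billion.
Expenditure multiplier = 1/(1 − c(1−t)) = 1/(1 − 0.718×0.72) = 1/0.48304 ≈ 2.07.
The tax multiplier is −c × k ≈ −1.486, so ΔY = k × (−c·ΔT) = (+$165.858 billion) / 0.48304 ≈ +$343.4 billion.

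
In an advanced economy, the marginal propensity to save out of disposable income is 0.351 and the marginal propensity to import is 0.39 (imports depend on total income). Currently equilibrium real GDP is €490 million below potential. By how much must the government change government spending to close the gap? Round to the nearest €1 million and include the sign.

+€363 million

MPC = 1 − MPS = 1 − 0.351 = 0.649.
Spending multiplier = 1/(1 − c + m) = 1/(1 − 0.649 + 0.39) = 1/0.741 ≈ 1.35.
Need ΔY = +€490 million, so ΔG = ΔY/k = (+€490 million) × 0.741 ≈ +€363 million.
The government should increase government spending by €363 million.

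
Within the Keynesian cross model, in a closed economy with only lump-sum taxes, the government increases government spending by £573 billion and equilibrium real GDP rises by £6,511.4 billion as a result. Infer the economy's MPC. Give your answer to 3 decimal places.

0.912

Implied spending multiplier k = ΔY/ΔG = 6,511.4/573 ≈ 11.3637.
Since k = 1/(1 − MPC), MPC = 1 − 1/k = 1 − ΔG/ΔY = 1 − 573/6,511.4 ≈ 0.912.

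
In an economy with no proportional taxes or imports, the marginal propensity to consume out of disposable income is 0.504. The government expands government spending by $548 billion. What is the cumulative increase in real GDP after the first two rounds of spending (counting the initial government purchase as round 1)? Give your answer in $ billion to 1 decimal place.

$824.2 billion

Round 1 adds ΔG = $548 billion; each later round is MPC = 0.504 times the previous.
After 2 rounds: 548 + 276.192 = ΔG·(1 − c^2)/(1 − c) = 548 × (1 − 0.254016)/0.496 ≈ $824.2 billion.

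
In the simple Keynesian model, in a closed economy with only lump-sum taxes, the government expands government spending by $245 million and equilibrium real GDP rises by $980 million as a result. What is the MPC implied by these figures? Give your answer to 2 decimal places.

Implied spending multiplier k = ΔY/ΔG = 980/245 = 4.
Since k = 1/(1 − MPC), MPC = 1 − 1/k = 1 − ΔG/ΔY = 1 − 245/980 = 0.75.

0.75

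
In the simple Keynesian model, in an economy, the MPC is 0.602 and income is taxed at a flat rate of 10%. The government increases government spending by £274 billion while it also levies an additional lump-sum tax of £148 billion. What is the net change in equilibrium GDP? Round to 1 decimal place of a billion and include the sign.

+£403.5 billion

Expenditure multiplier = 1/(1 − c(1−t)) = 1/(1 − 0.602×0.9) = 1/0.4582 ≈ 2.182.
ΔG contributes k·ΔG = (+£274 billion) / 0.4582 ≈ +£598 billion.
ΔT of +£148 billion changes first-round spending by −c·ΔT = −£89.096 billion, contributing k·(−c·ΔT) = (−£89.096 billion) / 0.4582 ≈ −£194.4 billion.
Net ΔY = k(ΔG − c·ΔT) = (+£184.904 billion) / 0.4582 ≈ +£403.5 billion.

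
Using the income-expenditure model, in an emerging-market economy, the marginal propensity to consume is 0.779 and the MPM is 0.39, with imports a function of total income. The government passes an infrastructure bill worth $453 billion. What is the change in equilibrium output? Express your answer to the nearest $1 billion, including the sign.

+$741 billion

Government-spending multiplier = 1/(1 − c + m) = 1/(1 − 0.779 + 0.39) = 1/0.611 ≈ 1.637.
ΔY = k × ΔG = (+$453 billion) / 0.611 ≈ +$741 billion.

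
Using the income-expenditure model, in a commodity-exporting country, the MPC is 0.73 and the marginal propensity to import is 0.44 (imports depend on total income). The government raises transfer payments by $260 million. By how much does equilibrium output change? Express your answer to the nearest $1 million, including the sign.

+$267 million

The transfer change shifts disposable income by +$260 million, so first-round consumption changes by c·ΔTR = 0.73 × (+$260 million) = +$189.8 million.
Expenditure multiplier = 1/(1 − c + m) = 1/(1 − 0.73 + 0.44) = 1/0.71 ≈ 1.408.
The transfer multiplier is c × k ≈ 1.028, so ΔY = k × (c·ΔTR) = (+$189.8 million) / 0.71 ≈ +$267 million.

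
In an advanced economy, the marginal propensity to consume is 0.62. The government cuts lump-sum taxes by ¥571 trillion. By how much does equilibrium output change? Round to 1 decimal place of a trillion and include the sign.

A lump-sum tax change of −¥571 trillion shifts disposable income by +¥571 trillion; first-round consumption changes by −c × ΔT = −0.62 × (−¥571 trillion) = +¥354.02 trillion.
Expenditure multiplier = 1/(1 − MPC) = 1/(1 − 0.62) = 1/0.38 ≈ 2.632.
The tax multiplier is −c × k ≈ −1.632, so ΔY = k × (−c·ΔT) = (+¥354.02 trillion) / 0.38 ≈ +¥931.6 trillion.

+¥931.6 trillion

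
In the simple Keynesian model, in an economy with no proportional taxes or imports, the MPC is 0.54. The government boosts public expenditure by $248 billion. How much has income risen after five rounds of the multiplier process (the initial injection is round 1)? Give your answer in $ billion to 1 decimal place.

$514.4 billion

Round 1 adds ΔG = $248 billion; each later round is MPC = 0.54 times the previous.
After 5 rounds: 248 + 133.92 + 72.3168 + 39.051072 + 21.08757888 = ΔG·(1 − c^5)/(1 − c) = 248 × (1 − 0.0459165024)/0.46 ≈ $514.4 billion.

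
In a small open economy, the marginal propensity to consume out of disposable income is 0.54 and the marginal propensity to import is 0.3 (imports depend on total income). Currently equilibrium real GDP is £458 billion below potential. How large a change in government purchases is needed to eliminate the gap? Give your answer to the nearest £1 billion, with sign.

Spending multiplier = 1/(1 − c + m) = 1/(1 − 0.54 + 0.3) = 1/0.76 ≈ 1.316.
Need ΔY = +£458 billion, so ΔG = ΔY/k = (+£458 billion) × 0.76 ≈ +£348 billion.
The government should increase government purchases by £348 billion.

+£348 billion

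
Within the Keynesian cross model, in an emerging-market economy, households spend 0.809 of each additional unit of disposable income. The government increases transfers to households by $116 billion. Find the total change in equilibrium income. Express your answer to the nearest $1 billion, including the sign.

The transfer change shifts disposable income by +$116 billion, so first-round consumption changes by c·ΔTR = 0.809 × (+$116 billion) = +$93.844 billion.
Expenditure multiplier = 1/(1 − MPC) = 1/(1 − 0.809) = 1/0.191 ≈ 5.236.
The transfer multiplier is c × k ≈ 4.236, so ΔY = k × (c·ΔTR) = (+$93.844 billion) / 0.191 ≈ +$491 billion.

+$491 billion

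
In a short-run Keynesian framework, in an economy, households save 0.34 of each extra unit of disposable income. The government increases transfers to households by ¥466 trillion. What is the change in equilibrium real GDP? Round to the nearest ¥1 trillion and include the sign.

+¥905 trillion

MPC = 1 − MPS = 1 − 0.34 = 0.66.
The transfer change shifts disposable income by +¥466 trillion, so first-round consumption changes by c·ΔTR = 0.66 × (+¥466 trillion) = +¥307.56 trillion.
Expenditure multiplier = 1/(1 − MPC) = 1/(1 − 0.66) = 1/0.34 ≈ 2.941.
The transfer multiplier is c × k ≈ 1.941, so ΔY = k × (c·ΔTR) = (+¥307.56 trillion) / 0.34 ≈ +¥905 trillion.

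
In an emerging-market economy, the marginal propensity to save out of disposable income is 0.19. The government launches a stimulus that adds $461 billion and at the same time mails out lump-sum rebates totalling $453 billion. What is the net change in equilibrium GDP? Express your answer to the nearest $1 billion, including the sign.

MPC = 1 − MPS = 1 − 0.19 = 0.81.
Expenditure multiplier = 1/(1 − MPC) = 1/(1 − 0.81) = 1/0.19 ≈ 5.263.
ΔG contributes k·ΔG = (+$461 billion) / 0.19 ≈ +$2,426.3 billion.
ΔT of −$453 billion changes first-round spending by −c·ΔT = +$366.93 billion, contributing k·(−c·ΔT) = (+$366.93 billion) / 0.19 ≈ +$1,931.2 billion.
Net ΔY = k(ΔG − c·ΔT) = (+$827.93 billion) / 0.19 ≈ +$4,358 billion.

+$4,358 billion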